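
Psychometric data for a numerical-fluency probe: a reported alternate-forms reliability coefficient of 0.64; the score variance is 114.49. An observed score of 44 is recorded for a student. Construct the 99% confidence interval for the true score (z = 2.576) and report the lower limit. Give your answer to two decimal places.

σ = 114.49^(1/2) = 10.7000
SEM = 10.7000*√(1 − 0.6400) ≃ 6.4200
2.576 * SEM ≃ 16.5379
Lower limit = 44 − 16.5379 ≃ 27.4621

27.46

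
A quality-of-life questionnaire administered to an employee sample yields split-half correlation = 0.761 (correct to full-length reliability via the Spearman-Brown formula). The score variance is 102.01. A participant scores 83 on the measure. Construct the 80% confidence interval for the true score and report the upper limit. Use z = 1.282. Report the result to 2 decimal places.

SD = √102.01 ≈ 10.100
r_full = 2·0.761 / (1 + 0.761) ≈ 0.864
SEM = 10.100 * √(1 − 0.864) = 10.100 * √0.136 ≈ 10.100 * 0.368 ≈ 3.721
Half-width = 1.282*3.721 ≈ 4.770
Upper bound: 83 + 4.770 = 87.770

87.77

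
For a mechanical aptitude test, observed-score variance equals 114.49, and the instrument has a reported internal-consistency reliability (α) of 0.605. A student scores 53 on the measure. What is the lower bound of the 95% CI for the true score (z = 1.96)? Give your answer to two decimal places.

SD = √114.49 ≃ 10.7000
SEM = 10.7000*√(1 − 0.6050) ≃ 6.7248
Half-width = 1.96*6.7248 ≃ 13.1807
Lower limit = 53 − 13.1807 ≃ 39.8193

39.82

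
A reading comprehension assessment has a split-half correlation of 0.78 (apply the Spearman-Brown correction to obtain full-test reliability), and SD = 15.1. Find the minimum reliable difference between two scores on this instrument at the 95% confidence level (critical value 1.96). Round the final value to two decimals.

Full-length reliability (Spearman-Brown) = 2(0.78)/(1+0.78) ≃ 0.8764
The standard error of measurement is 15.1000·√(1 − 0.8764) ≃ 15.1000·0.3516 ≃ 5.3086.
SE_diff = SEM · √2 ≃ 5.3086 · 1.4142 ≃ 7.5075
Smallest detectable difference = 1.96·7.5075 ≃ 14.7146

14.71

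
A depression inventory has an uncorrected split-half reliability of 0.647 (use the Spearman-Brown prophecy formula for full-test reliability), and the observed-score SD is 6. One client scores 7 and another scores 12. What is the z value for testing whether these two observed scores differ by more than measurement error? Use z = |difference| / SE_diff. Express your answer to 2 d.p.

r_full = 2·0.647 / (1 + 0.647) ≈ 0.7857
SEM = 6.0000 × √(1 − 0.7857) = 6.0000 × √0.2143 ≈ 6.0000 × 0.4630 ≈ 2.7777
Standard error of the difference = 2.7777·√2 ≈ 3.9283
z = |7 − 12| / 3.9283 = 5 / 3.9283 ≈ 1.2728

1.27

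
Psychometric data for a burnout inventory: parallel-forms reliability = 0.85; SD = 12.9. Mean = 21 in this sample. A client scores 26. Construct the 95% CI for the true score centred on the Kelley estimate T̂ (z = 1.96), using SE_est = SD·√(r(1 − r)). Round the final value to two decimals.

[16.22, 34.28]

Estimated true score = 0.85000·26 + (1 − 0.85000)·21 ≈ 25.25000
SE_est = SD · √(r(1 − r)) = 12.90000 · √0.12750 ≈ 12.90000 · 0.35707 ≈ 4.60622
95% CI: 25.25000 ± 9.02819 ≈ (16.22181, 34.27819)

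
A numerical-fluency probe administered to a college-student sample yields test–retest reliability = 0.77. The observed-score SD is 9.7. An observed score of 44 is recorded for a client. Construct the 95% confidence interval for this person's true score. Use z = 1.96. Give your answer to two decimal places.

[34.88, 53.12]

The standard error of measurement is 9.700·√(1 − 0.770) ≈ 9.700·0.480 ≈ 4.652.
Margin = 1.96 · 4.652 ≈ 9.118
Interval: (34.882, 53.118)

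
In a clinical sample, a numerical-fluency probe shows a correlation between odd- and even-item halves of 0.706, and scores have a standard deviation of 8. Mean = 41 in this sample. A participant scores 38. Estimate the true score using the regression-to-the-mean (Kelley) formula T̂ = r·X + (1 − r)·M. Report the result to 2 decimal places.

r_full = 2·0.706 / (1 + 0.706) ≃ 0.82767
T̂ = 0.82767(38) + 0.17233(41) ≃ 38.51700

38.52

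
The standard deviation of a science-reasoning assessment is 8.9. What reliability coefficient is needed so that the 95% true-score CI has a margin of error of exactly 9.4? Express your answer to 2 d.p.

0.71

SEM needed = half-width / z = 9.4/1.96 ≈ 4.796
r = 1 − (SEM / SD)² = 1 − (4.796 / 8.9)² ≈ 1 − 0.290 ≈ 0.710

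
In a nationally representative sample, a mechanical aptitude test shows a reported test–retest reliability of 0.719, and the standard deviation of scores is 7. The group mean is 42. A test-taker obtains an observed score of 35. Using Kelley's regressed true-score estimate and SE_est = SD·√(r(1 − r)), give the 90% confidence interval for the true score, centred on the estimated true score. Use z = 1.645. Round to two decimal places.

[31.79, 42.14]

T̂ = 0.719(35) + 0.281(42) ≃ 36.967
SE_est = SD · √(r(1 − r)) = 7.000 · √0.202 ≃ 7.000 · 0.449 ≃ 3.146
90% CI: 36.967 ± 5.176 ≃ (31.791, 42.143)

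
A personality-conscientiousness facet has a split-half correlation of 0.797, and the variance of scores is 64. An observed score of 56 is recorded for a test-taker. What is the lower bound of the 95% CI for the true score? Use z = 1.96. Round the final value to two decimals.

50.73

SD = √64 = 8.00000
r_full = 2·0.797 / (1 + 0.797) ≃ 0.88703
SEM = 8.00000×√(1 − 0.88703) ≃ 2.68883
Margin = 1.96 × 2.68883 ≃ 5.27011
Lower bound: 56 − 5.27011 = 50.72989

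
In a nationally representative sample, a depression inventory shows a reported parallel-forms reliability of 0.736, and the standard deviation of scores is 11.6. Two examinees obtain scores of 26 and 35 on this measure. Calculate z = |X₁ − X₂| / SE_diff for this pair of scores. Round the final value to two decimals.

1.07

SEM = 11.6000*√(1 − 0.7360) ≈ 5.9602
Standard error of the difference = 5.9602·√2 ≈ 8.4290
z = |26 − 35| / 8.4290 = 9 / 8.4290 ≈ 1.0677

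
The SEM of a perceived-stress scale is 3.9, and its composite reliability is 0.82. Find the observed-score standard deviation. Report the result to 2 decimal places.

9.19

σ = SEM·(1 − r)^(−1/2) ≈ 3.9×2.357 ≈ 9.192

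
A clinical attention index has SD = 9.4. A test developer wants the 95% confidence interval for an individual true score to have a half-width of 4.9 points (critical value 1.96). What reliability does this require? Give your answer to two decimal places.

0.93

SEM needed = half-width / z = 4.9/1.96 ≈ 2.500
r = 1 − (SEM / SD)² = 1 − (2.500 / 9.4)² ≈ 1 − 0.071 ≈ 0.929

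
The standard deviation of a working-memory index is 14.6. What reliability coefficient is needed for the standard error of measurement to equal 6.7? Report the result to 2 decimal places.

0.79

r = 1 − (6.7000/14.6)² ≃ 1 − 0.2106 ≃ 0.7894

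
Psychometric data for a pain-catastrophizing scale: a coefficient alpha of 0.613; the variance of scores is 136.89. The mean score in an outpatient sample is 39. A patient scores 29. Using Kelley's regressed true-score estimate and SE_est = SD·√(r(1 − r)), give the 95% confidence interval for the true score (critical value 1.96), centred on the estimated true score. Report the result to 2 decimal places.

[21.70, 44.04]

σ = 136.89^(1/2) = 11.7000
T̂ = r·X + (1 − r)·M = 0.6130×29 + 0.3870×39 = 17.7770 + 15.0930 ≃ 32.8700
SE_est = SD × √(r(1 − r)) = 11.7000 × √0.2372 ≃ 11.7000 × 0.4871 ≃ 5.6986
CI = 32.8700 ± 1.96 × 5.6986 → [21.7007, 44.0393]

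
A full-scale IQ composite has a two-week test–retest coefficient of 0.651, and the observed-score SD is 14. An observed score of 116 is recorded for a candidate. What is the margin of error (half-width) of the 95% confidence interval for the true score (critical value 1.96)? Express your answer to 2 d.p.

16.21

SEM = 14.000*√(1 − 0.651) ≈ 8.271
Half-width = 1.96*8.271 ≈ 16.211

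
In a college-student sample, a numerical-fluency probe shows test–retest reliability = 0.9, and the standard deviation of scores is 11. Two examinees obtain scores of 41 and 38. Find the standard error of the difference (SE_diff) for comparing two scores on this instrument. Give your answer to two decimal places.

SEM = 11.0000 × √(1 − 0.9000) = 11.0000 × √0.1000 ≈ 11.0000 × 0.3162 ≈ 3.4785
Standard error of the difference = 3.4785·√2 ≈ 4.9193

4.92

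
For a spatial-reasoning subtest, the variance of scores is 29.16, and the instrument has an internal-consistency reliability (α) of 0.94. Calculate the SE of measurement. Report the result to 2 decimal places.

1.32

SD = √29.16 = 5.4000
The standard error of measurement is 5.4000·√(1 − 0.9400) ≈ 5.4000·0.2449 ≈ 1.3227.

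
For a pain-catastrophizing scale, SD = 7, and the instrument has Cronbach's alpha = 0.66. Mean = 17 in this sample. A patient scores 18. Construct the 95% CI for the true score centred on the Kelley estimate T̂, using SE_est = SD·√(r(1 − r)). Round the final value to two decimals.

Estimated true score = 0.660*18 + (1 − 0.660)*17 ≈ 17.660
SE_est = SD * √(r(1 − r)) = 7.000 * √0.224 ≈ 7.000 * 0.474 ≈ 3.316
95% CI: 17.660 ± 6.499 ≈ (11.161, 24.159)

[11.16, 24.16]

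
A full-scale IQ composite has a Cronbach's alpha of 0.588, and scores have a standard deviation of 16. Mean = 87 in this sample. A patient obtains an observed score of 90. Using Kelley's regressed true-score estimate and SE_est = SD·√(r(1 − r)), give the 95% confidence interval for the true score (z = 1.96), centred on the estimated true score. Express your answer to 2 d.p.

[73.33, 104.20]

T̂ = 0.588(90) + 0.412(87) ≈ 88.764
SE_est = 16.000*√(0.588*0.412) ≈ 7.875
CI = 88.764 ± 1.96 * 7.875 → [73.329, 104.199]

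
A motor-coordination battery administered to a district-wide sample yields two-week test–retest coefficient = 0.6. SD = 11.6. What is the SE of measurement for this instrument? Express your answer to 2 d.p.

The standard error of measurement is 11.600*√(1 − 0.600) ≈ 11.600*0.632 ≈ 7.336.

7.34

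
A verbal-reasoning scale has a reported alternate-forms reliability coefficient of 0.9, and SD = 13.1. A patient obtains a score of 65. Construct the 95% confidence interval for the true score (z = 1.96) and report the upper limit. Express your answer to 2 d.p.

73.12

The standard error of measurement is 13.100×√(1 − 0.900) ≃ 13.100×0.316 ≃ 4.143.
Half-width = 1.96×4.143 ≃ 8.119
Upper bound: 65 + 8.119 = 73.119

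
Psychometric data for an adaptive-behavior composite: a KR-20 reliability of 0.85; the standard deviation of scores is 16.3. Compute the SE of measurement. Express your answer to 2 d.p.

SEM = 16.3000 × √(1 − 0.8500) = 16.3000 × √0.1500 ≈ 16.3000 × 0.3873 ≈ 6.3130

6.31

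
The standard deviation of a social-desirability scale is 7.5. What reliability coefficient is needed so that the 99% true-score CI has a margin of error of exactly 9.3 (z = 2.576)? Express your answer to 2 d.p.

0.77

SEM needed = half-width / z = 9.3/2.576 ≈ 3.610
r = 1 − (3.610/7.5)² ≈ 1 − 0.232 ≈ 0.768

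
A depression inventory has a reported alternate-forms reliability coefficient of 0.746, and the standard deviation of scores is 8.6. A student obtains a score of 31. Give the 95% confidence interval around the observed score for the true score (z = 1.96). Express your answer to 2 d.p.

[22.50, 39.50]

SEM = 8.6000 * √(1 − 0.7460) = 8.6000 * √0.2540 ≃ 8.6000 * 0.5040 ≃ 4.3343
1.96 * SEM ≃ 8.4952
Interval: (22.5048, 39.4952)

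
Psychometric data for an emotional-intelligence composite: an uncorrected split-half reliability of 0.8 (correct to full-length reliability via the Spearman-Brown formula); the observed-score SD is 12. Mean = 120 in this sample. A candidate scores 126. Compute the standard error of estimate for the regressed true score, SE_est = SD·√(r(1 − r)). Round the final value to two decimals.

3.77

Spearman-Brown: r = 2(0.8) / (1 + 0.8) = 1.6000 / 1.8000 ≈ 0.8889
SE_est = 12.0000·√[r(1 − r)] ≈ 3.7712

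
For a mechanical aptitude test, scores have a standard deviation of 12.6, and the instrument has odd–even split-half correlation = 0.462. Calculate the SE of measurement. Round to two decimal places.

7.64

Spearman-Brown: r = 2(0.462) / (1 + 0.462) = 0.9240 / 1.4620 ≈ 0.6320
The standard error of measurement is 12.6000·√(1 − 0.6320) ≈ 12.6000·0.6066 ≈ 7.6434.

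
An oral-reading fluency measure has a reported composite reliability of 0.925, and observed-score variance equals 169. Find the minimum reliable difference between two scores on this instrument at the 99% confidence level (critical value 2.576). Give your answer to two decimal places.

12.97

SD = √169 ≃ 13.00000
SEM = 13.00000*√(1 − 0.92500) ≃ 3.56020
Standard error of the difference = 3.56020·√2 ≃ 5.03488
Minimum reliable difference = 2.576 * SE_diff ≃ 2.576 * 5.03488 ≃ 12.96985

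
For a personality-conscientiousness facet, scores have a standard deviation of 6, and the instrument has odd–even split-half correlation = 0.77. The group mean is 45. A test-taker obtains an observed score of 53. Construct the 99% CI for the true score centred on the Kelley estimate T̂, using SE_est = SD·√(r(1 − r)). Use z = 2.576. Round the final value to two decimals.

r_full = 2·0.77 / (1 + 0.77) ≈ 0.87006
T̂ = r·X + (1 − r)·M = 0.87006*53 + 0.12994*45 ≈ 46.11299 + 5.84746 ≈ 51.96045
SE_est = 6.00000*√(0.87006*0.12994) ≈ 2.01745
99% CI: 51.96045 ± 5.19695 ≈ (46.76351, 57.15740)

[46.76, 57.16]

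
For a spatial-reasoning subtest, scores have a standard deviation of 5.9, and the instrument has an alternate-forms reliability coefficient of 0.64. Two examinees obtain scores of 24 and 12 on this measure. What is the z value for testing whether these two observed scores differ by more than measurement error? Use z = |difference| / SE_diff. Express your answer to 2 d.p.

2.40

SEM = 5.9000 * √(1 − 0.6400) = 5.9000 * √0.3600 ≈ 5.9000 * 0.6000 ≈ 3.5400
SE_diff = √2 * SEM ≈ 5.0063
z = |24 − 12| / 5.0063 = 12 / 5.0063 ≈ 2.3970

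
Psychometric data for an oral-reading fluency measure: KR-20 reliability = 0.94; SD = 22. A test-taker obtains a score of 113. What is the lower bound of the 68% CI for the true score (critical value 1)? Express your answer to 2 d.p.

SEM = 22.00000 · √(1 − 0.94000) = 22.00000 · √0.06000 ≈ 22.00000 · 0.24495 ≈ 5.38888
Half-width = 1·5.38888 ≈ 5.38888
Lower limit = 113 − 5.38888 ≈ 107.61112

107.61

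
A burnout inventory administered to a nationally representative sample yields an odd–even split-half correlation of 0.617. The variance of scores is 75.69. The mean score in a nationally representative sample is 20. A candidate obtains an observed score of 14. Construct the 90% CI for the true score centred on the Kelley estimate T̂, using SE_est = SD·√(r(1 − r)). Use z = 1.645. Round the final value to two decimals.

[9.34, 21.51]

σ = 75.69^(1/2) = 8.700
Spearman-Brown: r = 2(0.617) / (1 + 0.617) = 1.234 / 1.617 ≈ 0.763
T̂ = 0.763(14) + 0.237(20) ≈ 15.421
SE_est = SD × √(r(1 − r)) = 8.700 × √0.181 ≈ 8.700 × 0.425 ≈ 3.699
90% CI: 15.421 ± 6.085 ≈ (9.337, 21.506)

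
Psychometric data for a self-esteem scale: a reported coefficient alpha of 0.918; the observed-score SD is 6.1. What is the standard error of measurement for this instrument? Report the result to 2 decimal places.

SEM = 6.100×√(1 − 0.918) ≈ 1.747

1.75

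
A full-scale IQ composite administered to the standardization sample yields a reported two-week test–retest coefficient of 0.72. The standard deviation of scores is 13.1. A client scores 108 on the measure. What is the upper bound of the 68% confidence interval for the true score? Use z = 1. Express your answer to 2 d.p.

114.93

SEM = 13.100 × √(1 − 0.720) = 13.100 × √0.280 ≃ 13.100 × 0.529 ≃ 6.932
Half-width = 1×6.932 ≃ 6.932
Upper limit = 108 + 6.932 ≃ 114.932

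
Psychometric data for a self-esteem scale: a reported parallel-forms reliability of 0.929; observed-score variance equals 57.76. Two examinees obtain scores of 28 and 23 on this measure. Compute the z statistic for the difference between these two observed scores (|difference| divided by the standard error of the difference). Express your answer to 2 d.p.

SD = √57.76 ≈ 7.6000
The standard error of measurement is 7.6000*√(1 − 0.9290) ≈ 7.6000*0.2665 ≈ 2.0251.
Standard error of the difference = 2.0251·√2 ≈ 2.8639
z = |28 − 23| / 2.8639 = 5 / 2.8639 ≈ 1.7459

1.75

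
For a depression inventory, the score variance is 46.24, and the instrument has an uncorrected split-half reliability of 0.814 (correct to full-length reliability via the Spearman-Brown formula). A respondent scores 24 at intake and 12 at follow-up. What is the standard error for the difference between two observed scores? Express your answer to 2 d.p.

3.08

SD = √46.24 ≃ 6.80000
r_full = 2·0.814 / (1 + 0.814) ≃ 0.89746
SEM = 6.80000*√(1 − 0.89746) ≃ 2.17744
SE_diff = SEM * √2 ≃ 2.17744 * 1.41421 ≃ 3.07937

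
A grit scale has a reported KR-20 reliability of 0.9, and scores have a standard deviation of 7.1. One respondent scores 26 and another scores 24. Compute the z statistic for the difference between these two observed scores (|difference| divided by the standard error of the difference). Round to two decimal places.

SEM = 7.100 * √(1 − 0.900) = 7.100 * √0.100 ≈ 7.100 * 0.316 ≈ 2.245
SE_diff = SEM * √2 ≈ 2.245 * 1.414 ≈ 3.175
z = |26 − 24| / 3.175 = 2 / 3.175 ≈ 0.630

0.63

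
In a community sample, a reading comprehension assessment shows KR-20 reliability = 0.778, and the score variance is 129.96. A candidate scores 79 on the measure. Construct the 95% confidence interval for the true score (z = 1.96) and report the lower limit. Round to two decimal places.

σ = 129.96^(1/2) = 11.40000
SEM = 11.40000*√(1 − 0.77800) ≈ 5.37132
Half-width = 1.96*5.37132 ≈ 10.52779
Lower limit = 79 − 10.52779 ≈ 68.47221

68.47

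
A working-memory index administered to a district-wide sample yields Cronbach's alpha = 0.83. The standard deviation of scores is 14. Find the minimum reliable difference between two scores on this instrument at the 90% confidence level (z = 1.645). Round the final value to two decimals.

SEM = 14.0000*√(1 − 0.8300) ≃ 5.7723
SE_diff = SEM * √2 ≃ 5.7723 * 1.4142 ≃ 8.1633
Minimum reliable difference = 1.645 * SE_diff ≃ 1.645 * 8.1633 ≃ 13.4287

13.43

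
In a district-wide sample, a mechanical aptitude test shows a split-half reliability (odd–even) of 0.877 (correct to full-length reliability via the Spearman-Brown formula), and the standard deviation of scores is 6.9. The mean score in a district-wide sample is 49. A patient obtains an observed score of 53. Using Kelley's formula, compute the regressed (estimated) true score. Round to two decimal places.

52.74

Full-length reliability (Spearman-Brown) = 2(0.877)/(1+0.877) ≈ 0.9345
T̂ = r·X + (1 − r)·M = 0.9345*53 + 0.0655*49 ≈ 49.5269 + 3.2110 ≈ 52.7379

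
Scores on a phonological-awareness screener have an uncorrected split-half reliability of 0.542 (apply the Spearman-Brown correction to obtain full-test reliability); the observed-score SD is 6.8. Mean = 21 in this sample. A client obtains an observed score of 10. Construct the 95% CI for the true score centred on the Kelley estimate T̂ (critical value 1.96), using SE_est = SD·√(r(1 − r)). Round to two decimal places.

[7.18, 19.36]

Spearman-Brown: r = 2(0.542) / (1 + 0.542) = 1.0840 / 1.5420 ≈ 0.7030
Estimated true score = 0.7030×10 + (1 − 0.7030)×21 ≈ 13.2672
SE_est = SD × √(r(1 − r)) = 6.8000 × √0.2088 ≈ 6.8000 × 0.4569 ≈ 3.1072
95% CI: 13.2672 ± 6.0902 ≈ (7.1770, 19.3573)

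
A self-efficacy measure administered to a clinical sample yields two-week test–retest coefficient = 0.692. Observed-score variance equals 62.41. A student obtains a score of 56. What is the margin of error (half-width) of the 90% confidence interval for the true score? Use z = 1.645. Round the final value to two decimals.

7.21

σ = 62.41^(1/2) = 7.9000
SEM = 7.9000·√(1 − 0.6920) ≃ 4.3843
Half-width = 1.645·4.3843 ≃ 7.2122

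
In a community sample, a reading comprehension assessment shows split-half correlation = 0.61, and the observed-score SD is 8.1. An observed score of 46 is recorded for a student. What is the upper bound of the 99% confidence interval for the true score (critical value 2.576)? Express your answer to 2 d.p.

Spearman-Brown: r = 2(0.61) / (1 + 0.61) = 1.2200 / 1.6100 ≈ 0.7578
SEM = 8.1000×√(1 − 0.7578) ≈ 3.9866
2.576 × SEM ≈ 10.2695
Upper limit = 46 + 10.2695 ≈ 56.2695

56.27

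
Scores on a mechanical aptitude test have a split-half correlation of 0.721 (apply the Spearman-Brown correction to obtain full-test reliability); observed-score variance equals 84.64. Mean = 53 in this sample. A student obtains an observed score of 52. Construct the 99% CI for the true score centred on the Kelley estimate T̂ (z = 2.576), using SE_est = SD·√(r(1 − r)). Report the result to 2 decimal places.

[43.43, 60.90]

SD = √84.64 ≃ 9.200
Spearman-Brown: r = 2(0.721) / (1 + 0.721) = 1.442 / 1.721 ≃ 0.838
T̂ = r·X + (1 − r)·M = 0.838×52 + 0.162×53 ≃ 43.570 + 8.592 ≃ 52.162
SE_est = 9.200×√(0.838×0.162) ≃ 3.391
99% CI: 52.162 ± 8.734 ≃ (43.428, 60.897)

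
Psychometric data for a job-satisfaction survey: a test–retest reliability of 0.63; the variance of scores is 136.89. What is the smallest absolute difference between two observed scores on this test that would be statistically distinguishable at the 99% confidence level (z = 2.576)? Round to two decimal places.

σ = 136.89^(1/2) = 11.700
SEM = 11.700·√(1 − 0.630) ≃ 7.117
SE_diff = SEM · √2 ≃ 7.117 · 1.414 ≃ 10.065
Smallest detectable difference = 2.576·10.065 ≃ 25.927

25.93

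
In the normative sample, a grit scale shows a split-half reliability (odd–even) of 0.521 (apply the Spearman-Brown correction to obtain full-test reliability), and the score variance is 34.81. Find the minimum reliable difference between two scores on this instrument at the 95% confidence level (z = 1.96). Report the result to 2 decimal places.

SD = √34.81 ≈ 5.9000
Spearman-Brown: r = 2(0.521) / (1 + 0.521) = 1.0420 / 1.5210 ≈ 0.6851
SEM = 5.9000 × √(1 − 0.6851) = 5.9000 × √0.3149 ≈ 5.9000 × 0.5612 ≈ 3.3110
Standard error of the difference = 3.3110·√2 ≈ 4.6824
Smallest detectable difference = 1.96×4.6824 ≈ 9.1775

9.18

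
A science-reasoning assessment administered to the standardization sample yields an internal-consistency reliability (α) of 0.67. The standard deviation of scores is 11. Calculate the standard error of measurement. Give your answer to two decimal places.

6.32

SEM = 11.00000 × √(1 − 0.67000) = 11.00000 × √0.33000 ≈ 11.00000 × 0.57446 ≈ 6.31902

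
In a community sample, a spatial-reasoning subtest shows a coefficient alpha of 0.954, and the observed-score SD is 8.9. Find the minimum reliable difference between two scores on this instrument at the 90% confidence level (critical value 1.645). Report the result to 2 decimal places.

SEM = 8.900·√(1 − 0.954) ≈ 1.909
Standard error of the difference = 1.909·√2 ≈ 2.700
Smallest detectable difference = 1.645·2.700 ≈ 4.441

4.44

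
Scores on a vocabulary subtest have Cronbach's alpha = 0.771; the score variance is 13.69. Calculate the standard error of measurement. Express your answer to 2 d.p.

SD = √13.69 = 3.70000
SEM = 3.70000*√(1 − 0.77100) ≃ 1.77060

1.77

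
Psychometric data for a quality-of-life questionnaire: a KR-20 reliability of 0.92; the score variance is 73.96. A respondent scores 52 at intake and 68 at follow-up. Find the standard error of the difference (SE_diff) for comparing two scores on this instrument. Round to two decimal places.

SD = √73.96 ≈ 8.6000
SEM = 8.6000 · √(1 − 0.9200) = 8.6000 · √0.0800 ≈ 8.6000 · 0.2828 ≈ 2.4324
SE_diff = √2 · SEM ≈ 3.4400

3.44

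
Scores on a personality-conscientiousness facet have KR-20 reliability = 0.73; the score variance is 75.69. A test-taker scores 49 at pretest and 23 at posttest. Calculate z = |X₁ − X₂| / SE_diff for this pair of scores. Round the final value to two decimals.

4.07

SD = √75.69 ≃ 8.7000
SEM = 8.7000 · √(1 − 0.7300) = 8.7000 · √0.2700 ≃ 8.7000 · 0.5196 ≃ 4.5207
Standard error of the difference = 4.5207·√2 ≃ 6.3932
z = 26 / 6.3932 ≃ 4.0668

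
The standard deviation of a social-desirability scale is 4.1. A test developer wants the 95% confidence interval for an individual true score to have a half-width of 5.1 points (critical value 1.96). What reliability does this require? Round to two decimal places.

Required SEM = 5.1 / 1.96 ≃ 2.6020
Required reliability = 1 − (SEM/SD)² = 1 − 0.4028 ≃ 0.5972

0.60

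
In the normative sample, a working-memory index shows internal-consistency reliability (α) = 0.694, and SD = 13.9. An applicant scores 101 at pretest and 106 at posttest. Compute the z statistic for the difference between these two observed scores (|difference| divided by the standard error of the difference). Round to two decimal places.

0.46

The standard error of measurement is 13.900*√(1 − 0.694) ≈ 13.900*0.553 ≈ 7.689.
SE_diff = √2 * SEM ≈ 10.874
z = |101 − 106| / 10.874 = 5 / 10.874 ≈ 0.460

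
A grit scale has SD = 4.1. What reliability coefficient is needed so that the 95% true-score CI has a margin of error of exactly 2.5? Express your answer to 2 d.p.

0.90

SEM needed = half-width / z = 2.5/1.96 ≃ 1.276
r = 1 − (SEM / SD)² = 1 − (1.276 / 4.1)² ≃ 1 − 0.097 ≃ 0.903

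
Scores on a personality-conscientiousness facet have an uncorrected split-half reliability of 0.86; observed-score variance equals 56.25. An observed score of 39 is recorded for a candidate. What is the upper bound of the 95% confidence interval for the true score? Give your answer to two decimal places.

SD = √56.25 = 7.5000
Spearman-Brown: r = 2(0.86) / (1 + 0.86) = 1.7200 / 1.8600 ≈ 0.9247
SEM = 7.5000 · √(1 − 0.9247) = 7.5000 · √0.0753 ≈ 7.5000 · 0.2744 ≈ 2.0576
Half-width = 1.96·2.0576 ≈ 4.0330
Upper limit = 39 + 4.0330 ≈ 43.0330

43.03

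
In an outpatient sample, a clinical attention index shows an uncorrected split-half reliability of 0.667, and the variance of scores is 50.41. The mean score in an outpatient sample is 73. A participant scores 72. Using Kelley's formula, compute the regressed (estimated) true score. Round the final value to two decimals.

Spearman-Brown: r = 2(0.667) / (1 + 0.667) = 1.334 / 1.667 ≈ 0.800
T̂ = r·X + (1 − r)·M = 0.800×72 + 0.200×73 ≈ 57.617 + 14.582 ≈ 72.200

72.20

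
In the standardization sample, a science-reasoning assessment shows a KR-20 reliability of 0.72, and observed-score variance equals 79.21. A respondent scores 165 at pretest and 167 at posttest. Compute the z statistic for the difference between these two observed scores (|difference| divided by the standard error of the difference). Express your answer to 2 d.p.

SD = √79.21 ≈ 8.90000
SEM = 8.90000·√(1 − 0.72000) ≈ 4.70944
Standard error of the difference = 4.70944·√2 ≈ 6.66015
z = |165 − 167| / 6.66015 = 2 / 6.66015 ≈ 0.30029

0.30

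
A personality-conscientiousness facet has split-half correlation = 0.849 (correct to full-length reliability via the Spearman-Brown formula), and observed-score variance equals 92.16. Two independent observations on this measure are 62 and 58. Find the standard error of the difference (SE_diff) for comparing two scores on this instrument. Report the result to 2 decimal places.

SD = √92.16 = 9.600
Spearman-Brown: r = 2(0.849) / (1 + 0.849) = 1.698 / 1.849 ≈ 0.918
SEM = 9.600 × √(1 − 0.918) = 9.600 × √0.082 ≈ 9.600 × 0.286 ≈ 2.743
SE_diff = SEM × √2 ≈ 2.743 × 1.414 ≈ 3.880

3.88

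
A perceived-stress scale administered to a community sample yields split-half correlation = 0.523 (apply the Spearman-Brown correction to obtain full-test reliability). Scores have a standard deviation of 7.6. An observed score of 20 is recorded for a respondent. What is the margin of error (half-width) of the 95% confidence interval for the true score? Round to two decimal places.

r_full = 2·0.523 / (1 + 0.523) ≈ 0.68680
SEM = 7.60000·√(1 − 0.68680) ≈ 4.25327
1.96 · SEM ≈ 8.33641

8.34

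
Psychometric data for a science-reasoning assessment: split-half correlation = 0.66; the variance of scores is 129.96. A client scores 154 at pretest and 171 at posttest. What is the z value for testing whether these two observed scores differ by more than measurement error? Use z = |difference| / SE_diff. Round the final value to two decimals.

2.33

σ = 129.96^(1/2) = 11.40000
r_full = 2·0.66 / (1 + 0.66) ≈ 0.79518
SEM = 11.40000 × √(1 − 0.79518) = 11.40000 × √0.20482 ≈ 11.40000 × 0.45257 ≈ 5.15929
SE_diff = SEM × √2 ≈ 5.15929 × 1.41421 ≈ 7.29634
z = 17 / 7.29634 ≈ 2.32993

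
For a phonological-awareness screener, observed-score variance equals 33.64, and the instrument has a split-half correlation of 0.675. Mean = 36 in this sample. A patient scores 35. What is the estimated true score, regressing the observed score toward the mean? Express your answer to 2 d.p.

35.19

Full-length reliability (Spearman-Brown) = 2(0.675)/(1+0.675) ≈ 0.8060
T̂ = r·X + (1 − r)·M = 0.8060·35 + 0.1940·36 ≈ 28.2090 + 6.9851 ≈ 35.1940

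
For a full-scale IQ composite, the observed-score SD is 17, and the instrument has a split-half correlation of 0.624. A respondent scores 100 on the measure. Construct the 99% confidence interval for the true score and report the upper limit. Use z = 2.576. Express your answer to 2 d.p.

r_full = 2·0.624 / (1 + 0.624) ≈ 0.768
The standard error of measurement is 17.000·√(1 − 0.768) ≈ 17.000·0.481 ≈ 8.180.
Margin = 2.576 · 8.180 ≈ 21.072
Upper bound: 100 + 21.072 = 121.072

121.07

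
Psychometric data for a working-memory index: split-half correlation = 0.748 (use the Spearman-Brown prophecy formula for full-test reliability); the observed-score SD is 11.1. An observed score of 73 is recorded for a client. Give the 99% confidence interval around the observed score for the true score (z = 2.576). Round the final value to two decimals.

[62.14, 83.86]

Spearman-Brown: r = 2(0.748) / (1 + 0.748) = 1.496 / 1.748 ≃ 0.856
SEM = 11.100 × √(1 − 0.856) = 11.100 × √0.144 ≃ 11.100 × 0.380 ≃ 4.215
2.576 × SEM ≃ 10.857
Interval: (62.143, 83.857)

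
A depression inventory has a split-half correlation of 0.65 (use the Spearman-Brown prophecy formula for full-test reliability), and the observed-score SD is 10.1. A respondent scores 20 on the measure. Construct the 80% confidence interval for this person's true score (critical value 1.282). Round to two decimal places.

[14.04, 25.96]

Spearman-Brown: r = 2(0.65) / (1 + 0.65) = 1.300 / 1.650 ≈ 0.788
SEM = 10.100×√(1 − 0.788) ≈ 4.652
1.282 × SEM ≈ 5.964
80% CI: 20 ± 5.964 = [14.036, 25.964]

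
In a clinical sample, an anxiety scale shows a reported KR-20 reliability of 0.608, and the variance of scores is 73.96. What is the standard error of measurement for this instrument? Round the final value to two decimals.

5.38

SD = √73.96 ≃ 8.600
SEM = 8.600 × √(1 − 0.608) = 8.600 × √0.392 ≃ 8.600 × 0.626 ≃ 5.384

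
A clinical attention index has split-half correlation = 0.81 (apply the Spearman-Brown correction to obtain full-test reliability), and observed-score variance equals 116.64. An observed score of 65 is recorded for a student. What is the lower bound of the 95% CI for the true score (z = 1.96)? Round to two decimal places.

58.14

SD = √116.64 ≈ 10.80000
Full-length reliability (Spearman-Brown) = 2(0.81)/(1+0.81) ≈ 0.89503
SEM = 10.80000×√(1 − 0.89503) ≈ 3.49914
Margin = 1.96 × 3.49914 ≈ 6.85831
Lower bound: 65 − 6.85831 = 58.14169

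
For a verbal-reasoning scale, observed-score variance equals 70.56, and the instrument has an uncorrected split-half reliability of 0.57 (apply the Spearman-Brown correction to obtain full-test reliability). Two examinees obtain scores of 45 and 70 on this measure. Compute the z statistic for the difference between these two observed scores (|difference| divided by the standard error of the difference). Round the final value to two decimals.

4.02

SD = √70.56 ≈ 8.400
Spearman-Brown: r = 2(0.57) / (1 + 0.57) = 1.140 / 1.570 ≈ 0.726
SEM = 8.400*√(1 − 0.726) ≈ 4.396
SE_diff = √2 * SEM ≈ 6.217
z = |45 − 70| / 6.217 = 25 / 6.217 ≈ 4.021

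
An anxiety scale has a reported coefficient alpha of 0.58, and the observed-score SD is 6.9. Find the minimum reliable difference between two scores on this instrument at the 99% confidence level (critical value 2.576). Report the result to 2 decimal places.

SEM = 6.9000·√(1 − 0.5800) ≈ 4.4717
SE_diff = √2 · SEM ≈ 6.3240
Smallest detectable difference = 2.576·6.3240 ≈ 16.2905

16.29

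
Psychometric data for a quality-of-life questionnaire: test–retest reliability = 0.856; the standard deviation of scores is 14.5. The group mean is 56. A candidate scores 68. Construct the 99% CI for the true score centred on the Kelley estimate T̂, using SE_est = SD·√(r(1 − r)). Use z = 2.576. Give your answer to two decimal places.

Estimated true score = 0.8560*68 + (1 − 0.8560)*56 ≈ 66.2720
SE_est = SD * √(r(1 − r)) = 14.5000 * √0.1233 ≈ 14.5000 * 0.3511 ≈ 5.0908
CI = 66.2720 ± 2.576 * 5.0908 → [53.1581, 79.3859]

[53.16, 79.39]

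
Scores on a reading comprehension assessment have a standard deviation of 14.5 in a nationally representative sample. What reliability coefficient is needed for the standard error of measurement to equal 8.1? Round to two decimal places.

r = 1 − (SEM / SD)² = 1 − (8.1000 / 14.5)² ≃ 1 − 0.3121 ≃ 0.6879

0.69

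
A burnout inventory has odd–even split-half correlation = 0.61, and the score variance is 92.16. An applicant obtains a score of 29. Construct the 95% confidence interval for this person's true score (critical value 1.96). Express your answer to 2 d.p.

[19.74, 38.26]

SD = √92.16 ≈ 9.6000
Full-length reliability (Spearman-Brown) = 2(0.61)/(1+0.61) ≈ 0.7578
SEM = 9.6000 × √(1 − 0.7578) = 9.6000 × √0.2422 ≈ 9.6000 × 0.4922 ≈ 4.7249
Margin = 1.96 × 4.7249 ≈ 9.2608
95% CI: 29 ± 9.2608 = [19.7392, 38.2608]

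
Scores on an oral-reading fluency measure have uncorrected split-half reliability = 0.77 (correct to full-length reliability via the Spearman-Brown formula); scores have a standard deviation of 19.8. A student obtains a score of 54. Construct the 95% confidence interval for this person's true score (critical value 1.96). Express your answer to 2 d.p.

[40.01, 67.99]

Full-length reliability (Spearman-Brown) = 2(0.77)/(1+0.77) ≈ 0.870
SEM = 19.800 · √(1 − 0.870) = 19.800 · √0.130 ≈ 19.800 · 0.360 ≈ 7.137
Margin = 1.96 · 7.137 ≈ 13.989
Interval: (40.011, 67.989)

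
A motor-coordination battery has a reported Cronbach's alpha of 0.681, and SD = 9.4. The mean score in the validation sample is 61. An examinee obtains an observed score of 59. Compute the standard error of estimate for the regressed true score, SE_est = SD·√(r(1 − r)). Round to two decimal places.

SE_est = 9.400·√(0.681·0.319) ≈ 4.381

4.38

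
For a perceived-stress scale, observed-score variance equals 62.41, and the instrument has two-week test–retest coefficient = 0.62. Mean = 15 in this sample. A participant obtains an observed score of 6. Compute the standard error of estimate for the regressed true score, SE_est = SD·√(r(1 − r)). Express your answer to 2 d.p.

SD = √62.41 = 7.90000
SE_est = 7.90000·√[r(1 − r)] ≈ 3.83455

3.83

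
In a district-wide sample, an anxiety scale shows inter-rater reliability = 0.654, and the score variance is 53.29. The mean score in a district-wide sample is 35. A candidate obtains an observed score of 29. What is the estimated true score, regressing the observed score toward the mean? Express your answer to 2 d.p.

T̂ = 0.6540(29) + 0.3460(35) ≈ 31.0760

31.08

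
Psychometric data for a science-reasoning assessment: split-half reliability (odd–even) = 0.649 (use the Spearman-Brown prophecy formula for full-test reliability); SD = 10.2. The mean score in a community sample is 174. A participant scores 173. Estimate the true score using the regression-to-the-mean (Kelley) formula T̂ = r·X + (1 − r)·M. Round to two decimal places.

Spearman-Brown: r = 2(0.649) / (1 + 0.649) = 1.298 / 1.649 ≈ 0.787
T̂ = 0.787(173) + 0.213(174) ≈ 173.213

173.21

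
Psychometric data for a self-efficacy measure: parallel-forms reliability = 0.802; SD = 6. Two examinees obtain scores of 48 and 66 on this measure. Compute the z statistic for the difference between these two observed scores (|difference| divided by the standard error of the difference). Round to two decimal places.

4.77

SEM = 6.00000 × √(1 − 0.80200) = 6.00000 × √0.19800 ≈ 6.00000 × 0.44497 ≈ 2.66983
Standard error of the difference = 2.66983·√2 ≈ 3.77571
z = |48 − 66| / 3.77571 = 18 / 3.77571 ≈ 4.76731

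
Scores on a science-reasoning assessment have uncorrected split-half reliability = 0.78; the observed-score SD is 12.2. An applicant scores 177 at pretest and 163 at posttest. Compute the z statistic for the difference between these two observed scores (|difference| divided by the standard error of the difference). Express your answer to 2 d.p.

2.31

Spearman-Brown: r = 2(0.78) / (1 + 0.78) = 1.56000 / 1.78000 ≈ 0.87640
SEM = 12.20000 · √(1 − 0.87640) = 12.20000 · √0.12360 ≈ 12.20000 · 0.35156 ≈ 4.28905
SE_diff = √2 · SEM ≈ 6.06563
z = 14 / 6.06563 ≈ 2.30809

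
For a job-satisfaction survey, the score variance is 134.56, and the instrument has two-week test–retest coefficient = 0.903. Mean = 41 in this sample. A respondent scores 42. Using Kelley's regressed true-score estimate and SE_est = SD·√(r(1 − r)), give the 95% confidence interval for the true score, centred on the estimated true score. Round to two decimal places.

[35.17, 48.63]

σ = 134.56^(1/2) = 11.6000
T̂ = 0.9030(42) + 0.0970(41) ≃ 41.9030
SE_est = 11.6000·√[r(1 − r)] ≃ 3.4331
CI = 41.9030 ± 1.96 * 3.4331 → [35.1741, 48.6319]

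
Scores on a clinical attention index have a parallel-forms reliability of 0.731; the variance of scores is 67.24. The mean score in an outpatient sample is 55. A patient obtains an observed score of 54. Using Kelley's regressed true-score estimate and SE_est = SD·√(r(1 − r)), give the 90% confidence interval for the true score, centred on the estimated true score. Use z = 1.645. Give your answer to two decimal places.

[48.29, 60.25]

σ = 67.24^(1/2) = 8.20000
T̂ = r·X + (1 − r)·M = 0.73100*54 + 0.26900*55 = 39.47400 + 14.79500 ≈ 54.26900
SE_est = SD * √(r(1 − r)) = 8.20000 * √0.19664 ≈ 8.20000 * 0.44344 ≈ 3.63621
CI = 54.26900 ± 1.645 * 3.63621 → [48.28744, 60.25056]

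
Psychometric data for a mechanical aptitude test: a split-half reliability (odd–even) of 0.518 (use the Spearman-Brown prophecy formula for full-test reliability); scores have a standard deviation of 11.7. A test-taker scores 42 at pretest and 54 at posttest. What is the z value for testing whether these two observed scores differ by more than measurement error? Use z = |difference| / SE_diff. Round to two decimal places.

1.29

r_full = 2·0.518 / (1 + 0.518) ≃ 0.682
SEM = 11.700 * √(1 − 0.682) = 11.700 * √0.318 ≃ 11.700 * 0.563 ≃ 6.593
SE_diff = √2 * SEM ≃ 9.324
z = |42 − 54| / 9.324 = 12 / 9.324 ≃ 1.287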